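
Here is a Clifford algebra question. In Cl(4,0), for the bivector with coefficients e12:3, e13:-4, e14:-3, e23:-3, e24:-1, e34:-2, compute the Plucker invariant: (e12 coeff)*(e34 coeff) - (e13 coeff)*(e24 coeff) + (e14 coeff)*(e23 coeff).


Plucker relation: af - be + cd
a*f = 3*(-2) = -6
b*e = (-4)*(-1) = 4
c*d = (-3)*(-3) = 9
af - be + cd = -6 - 4 + 9
= -1


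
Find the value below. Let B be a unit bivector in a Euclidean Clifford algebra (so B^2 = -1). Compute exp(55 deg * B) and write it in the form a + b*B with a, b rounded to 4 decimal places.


For a unit bivector B with B^2 = -1, the exponential series gives
e^(theta*B) = cos(theta) + sin(theta)*B (the GA analogue of Euler's formula).
theta = 55 degrees = 0.959931 rad
cos(55 deg) = 0.5736
sin(55 deg) = 0.8192
exp(theta*B) = 0.5736 + 0.8192*B


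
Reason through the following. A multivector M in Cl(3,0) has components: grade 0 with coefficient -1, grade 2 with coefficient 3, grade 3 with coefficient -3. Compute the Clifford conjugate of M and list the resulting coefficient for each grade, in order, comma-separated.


Clifford conjugate sign for grade k: (-1)^(k(k+1)/2)
Grade 0: (-1)^(0*1/2) = (-1)^0 = 1, coeff -1 -> -1
Grade 2: (-1)^(2*3/2) = (-1)^3 = -1, coeff 3 -> -3
Grade 3: (-1)^(3*4/2) = (-1)^6 = 1, coeff -3 -> -3
Conjugated coefficients: -1, -3, -3


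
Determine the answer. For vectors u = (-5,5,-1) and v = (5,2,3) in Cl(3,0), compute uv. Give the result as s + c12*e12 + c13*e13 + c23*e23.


In Cl(3,0): e_i^2 = 1, e_ie_j = -e_je_i for i != j.
Scalar part = u . v = (-5)*5 + 5*2 + (-1)*3
= -25 + 10 + (-3) = -18
e12 coeff = (-5)*2 - 5*5 = -10 - 25 = -35
e13 coeff = (-5)*3 - (-1)*5 = -15 - (-5) = -10
e23 coeff = 5*3 - (-1)*2 = 15 - (-2) = 17
uv = -18 - 35*e12 - 10*e13 + 17*e23


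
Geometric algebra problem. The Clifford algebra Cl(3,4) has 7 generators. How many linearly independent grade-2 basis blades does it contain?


Number of grade-k basis blades in Cl(p,q) with n = p + q is C(n, k).
n = 3 + 4 = 7
C(7, 2) = 7! / (2! * 5!)
= 5040 / (2 * 120)
= 21


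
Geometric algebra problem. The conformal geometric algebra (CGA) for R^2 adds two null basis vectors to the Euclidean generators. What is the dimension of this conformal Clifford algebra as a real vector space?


The conformal model of R^2 uses Cl(3,1): the 2 Euclidean generators plus two extra orthogonal generators e+ (e+^2 = +1) and e- (e-^2 = -1), from which the null vectors e0, einf are built.
Number of generators m = 2 + 2 = 4.
dim Cl(p,q) = 2^m = 2^4 = 16


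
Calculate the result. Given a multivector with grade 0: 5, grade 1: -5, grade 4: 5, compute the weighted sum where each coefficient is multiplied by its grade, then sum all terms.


Grade-weighted sum = sum of grade_k * coefficient_k
0*5 = 0
1*(-5) = -5
4*5 = 20
Total = 0 + (-5) + 20 = 15


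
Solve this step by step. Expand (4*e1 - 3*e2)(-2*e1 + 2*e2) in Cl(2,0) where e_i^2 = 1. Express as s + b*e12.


Expand: (4*e1 - 3*e2)(-2*e1 + 2*e2)
= 4*(-2)*e1e1 + 4*2*e1e2 + (-3)*(-2)*e2e1 + (-3)*2*e2e2
Using e1^2 = e2^2 = 1, e2e1 = -e1e2:
Scalar part s = 4*(-2) + (-3)*2 = -8 + (-6) = -14
Bivector part b = 4*2 - (-3)*(-2) = 8 - 6 = 2
uv = -14 + 2*e12


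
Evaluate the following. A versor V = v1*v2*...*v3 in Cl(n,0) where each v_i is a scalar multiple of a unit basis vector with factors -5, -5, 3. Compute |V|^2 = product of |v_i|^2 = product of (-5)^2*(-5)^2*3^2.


Each vector v_i has |v_i|^2 = s_i^2
Squared scales: (-5)^2 = 25, (-5)^2 = 25, 3^2 = 9
|V|^2 = 25 * 25 * 9
= 5625


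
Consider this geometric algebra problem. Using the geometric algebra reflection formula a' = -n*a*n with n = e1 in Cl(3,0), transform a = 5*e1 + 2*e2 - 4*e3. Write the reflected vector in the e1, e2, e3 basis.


Reflection formula: a' = -n*a*n, with n = e1 (unit vector, n^2 = 1).
For reflection through hyperplane perp to e1:
The component along e1 flips sign, others stay.
a = (5, 2, -4)
a' = (-5, 2, -4)
a' = -5*e1 + 2*e2 - 4*e3


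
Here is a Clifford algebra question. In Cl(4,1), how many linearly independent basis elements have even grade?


Even subalgebra dimension = 2^(n-1)
n = 4 + 1 = 5
2^(5 - 1) = 2^4 = 16
Verification: sum of C(5,k) for even k = 1 + 10 + 5 = 16
Result = 16


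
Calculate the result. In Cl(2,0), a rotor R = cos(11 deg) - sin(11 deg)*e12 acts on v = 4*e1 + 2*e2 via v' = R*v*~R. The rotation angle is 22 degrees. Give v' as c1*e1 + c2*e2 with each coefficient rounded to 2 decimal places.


Rotor R = cos(11deg) - sin(11deg)*e12
Rotation angle theta = 2 * 11 = 22 degrees
v' = R*v*~R rotates v by theta.
cos(22deg) = 0.9272, sin(22deg) = 0.3746
v'_1 = 4*cos(22deg) - 2*sin(22deg)
= 4*0.9272 - 2*0.3746
= 2.96
v'_2 = 4*sin(22deg) + 2*cos(22deg)
= 4*0.3746 + 2*0.9272
= 3.35
v' = 2.96*e1 + 3.35*e2


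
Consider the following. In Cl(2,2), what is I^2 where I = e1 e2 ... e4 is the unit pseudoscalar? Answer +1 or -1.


The pseudoscalar I = e1...e_n (product of all n generators) of Cl(p,q) satisfies I^2 = (-1)^(q + n(n-1)/2).
p = 2, q = 2, n = p + q = 4
n(n-1)/2 = 4 * 3 / 2 = 6
Exponent = q + n(n-1)/2 = 2 + 6 = 8
I^2 = (-1)^8 = +1


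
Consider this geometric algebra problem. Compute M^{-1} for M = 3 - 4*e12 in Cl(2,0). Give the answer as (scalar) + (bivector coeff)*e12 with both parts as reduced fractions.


M = 3 - 4*e12, where e12^2 = -1.
Since M commutes with its reverse ~M = a - b*e12, M * ~M = a^2 - b^2*e12^2 = a^2 + b^2.
So M^{-1} = ~M / (a^2 + b^2) = (a - b*e12)/(a^2 + b^2).
a^2 + b^2 = 9 + 16 = 25
Scalar part = 3/25 = 3/25
Bivector coeff = 4/25 = 4/25
M^{-1} = 3/25 + 4/25*e12


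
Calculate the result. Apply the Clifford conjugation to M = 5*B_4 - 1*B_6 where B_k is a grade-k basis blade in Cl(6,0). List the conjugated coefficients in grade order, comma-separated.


Clifford conjugate sign for grade k: (-1)^(k(k+1)/2)
Grade 4: (-1)^(4*5/2) = (-1)^10 = 1, coeff 5 -> 5
Grade 6: (-1)^(6*7/2) = (-1)^21 = -1, coeff -1 -> 1
Conjugated coefficients: 5, 1


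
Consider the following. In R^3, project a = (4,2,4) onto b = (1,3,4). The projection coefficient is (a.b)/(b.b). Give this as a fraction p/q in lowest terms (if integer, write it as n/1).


Projection coefficient = (a . b) / (b . b)
a . b = 4*1 + 2*3 + 4*4
= 4 + 6 + 16 = 26
b . b = 1^2 + 3^2 + 4^2
= 1 + 9 + 16 = 26
Coefficient = 26/26
In lowest terms: 1/1


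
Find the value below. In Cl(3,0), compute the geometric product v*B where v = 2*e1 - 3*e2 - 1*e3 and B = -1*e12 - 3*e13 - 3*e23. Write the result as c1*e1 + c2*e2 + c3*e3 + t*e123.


vB has grade-1 (vector) and grade-3 (trivector) parts: vB = (v _| B) + (v ^ B).
Vector part <vB>_1:
  e1: -v2*b12 - v3*b13 = -(-3)*(-1) - (-1)*(-3) = -6
  e2: v1*b12 - v3*b23 = (2)*(-1) - (-1)*(-3) = -5
  e3: v1*b13 + v2*b23 = (2)*(-3) + (-3)*(-3) = 3
Trivector part <vB>_3:
  e123: v1*b23 - v2*b13 + v3*b12 = (2)*(-3) - (-3)*(-3) + (-1)*(-1) = -14
vB = -6*e1 - 5*e2 + 3*e3 - 14*e123


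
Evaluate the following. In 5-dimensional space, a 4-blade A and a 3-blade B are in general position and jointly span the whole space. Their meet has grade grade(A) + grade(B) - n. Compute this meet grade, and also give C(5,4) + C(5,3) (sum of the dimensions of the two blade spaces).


Meet grade = grade(A) + grade(B) - n
= 4 + 3 - 5 = 2
C(5,4) = 5
C(5,3) = 10
dim_A + dim_B = 5 + 10 = 15


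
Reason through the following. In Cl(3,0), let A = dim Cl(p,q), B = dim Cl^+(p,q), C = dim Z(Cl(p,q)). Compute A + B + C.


n = 3 + 0 = 3
Total dim = 2^3 = 8
Even subalgebra dim = 2^2 = 4
n is odd, so center dim = 2
Sum = 8 + 4 + 2 = 14


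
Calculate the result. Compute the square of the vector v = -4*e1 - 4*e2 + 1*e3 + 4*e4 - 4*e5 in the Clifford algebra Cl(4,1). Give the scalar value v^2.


v^2 = sum of c_i^2 * e_i^2
Positive signature terms (e_i^2 = +1): (-4)^2 + (-4)^2 + 1^2 + 4^2 = 49
Negative signature terms (e_j^2 = -1): (-4)^2 = 16
v^2 = 49 - 16 = 33


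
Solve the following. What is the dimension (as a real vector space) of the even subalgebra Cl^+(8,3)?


Even subalgebra dimension = 2^(n-1)
n = 8 + 3 = 11
2^(11 - 1) = 2^10 = 1024
Verification: sum of C(11,k) for even k = 1 + 55 + 330 + 462 + 165 + 11 = 1024
Result = 1024


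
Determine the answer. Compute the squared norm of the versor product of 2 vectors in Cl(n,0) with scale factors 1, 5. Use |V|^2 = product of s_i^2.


Each vector v_i has |v_i|^2 = s_i^2
Squared scales: 1^2 = 1, 5^2 = 25
|V|^2 = 1 * 25
= 25


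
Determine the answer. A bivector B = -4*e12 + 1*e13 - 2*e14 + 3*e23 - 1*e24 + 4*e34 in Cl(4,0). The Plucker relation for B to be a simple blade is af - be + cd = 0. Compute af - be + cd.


Plucker relation: af - be + cd
a*f = (-4)*4 = -16
b*e = 1*(-1) = -1
c*d = (-2)*3 = -6
af - be + cd = -16 - (-1) + (-6)
= -21


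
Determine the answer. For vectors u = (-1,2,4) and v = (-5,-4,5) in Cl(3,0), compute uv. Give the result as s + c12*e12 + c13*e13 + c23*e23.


In Cl(3,0): e_i^2 = 1, e_ie_j = -e_je_i for i != j.
Scalar part = u . v = (-1)*(-5) + 2*(-4) + 4*5
= 5 + (-8) + 20 = 17
e12 coeff = (-1)*(-4) - 2*(-5) = 4 - (-10) = 14
e13 coeff = (-1)*5 - 4*(-5) = -5 - (-20) = 15
e23 coeff = 2*5 - 4*(-4) = 10 - (-16) = 26
uv = 17 + 14*e12 + 15*e13 + 26*e23


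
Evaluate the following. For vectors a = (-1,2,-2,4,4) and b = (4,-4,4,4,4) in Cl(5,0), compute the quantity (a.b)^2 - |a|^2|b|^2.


a . b = (-1)*4 + 2*(-4) + (-2)*4 + 4*4 + 4*4
= -4 + (-8) + (-8) + 16 + 16 = 12
|a|^2 = (-1)^2 + 2^2 + (-2)^2 + 4^2 + 4^2 = 41
|b|^2 = 4^2 + (-4)^2 + 4^2 + 4^2 + 4^2 = 80
(a.b)^2 = 12^2 = 144
|a|^2 * |b|^2 = 41 * 80 = 3280
Result = 144 - 3280 = -3136


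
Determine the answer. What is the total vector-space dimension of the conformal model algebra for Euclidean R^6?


The conformal model of R^6 uses Cl(7,1): the 6 Euclidean generators plus two extra orthogonal generators e+ (e+^2 = +1) and e- (e-^2 = -1), from which the null vectors e0, einf are built.
Number of generators m = 6 + 2 = 8.
dim Cl(p,q) = 2^m = 2^8 = 256


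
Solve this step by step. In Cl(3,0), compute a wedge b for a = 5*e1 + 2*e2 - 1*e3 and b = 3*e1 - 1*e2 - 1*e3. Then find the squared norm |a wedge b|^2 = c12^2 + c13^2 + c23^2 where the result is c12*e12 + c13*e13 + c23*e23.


a wedge b = (a1*b2 - a2*b1)*e12 + (a1*b3 - a3*b1)*e13 + (a2*b3 - a3*b2)*e23
e12 coeff: 5*(-1) - 2*3 = -5 - 6 = -11
e13 coeff: 5*(-1) - (-1)*3 = -5 - (-3) = -2
e23 coeff: 2*(-1) - (-1)*(-1) = -2 - 1 = -3
|a wedge b|^2 = (-11)^2 + (-2)^2 + (-3)^2
= 121 + 4 + 9
= 134


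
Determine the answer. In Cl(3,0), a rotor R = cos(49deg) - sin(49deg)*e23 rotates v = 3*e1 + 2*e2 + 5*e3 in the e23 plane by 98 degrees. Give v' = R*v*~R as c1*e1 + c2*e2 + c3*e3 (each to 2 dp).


Rotor R = cos(49deg) - sin(49deg)*e23
Rotation angle theta = 2 * 49 = 98 degrees in the e23 plane (e2 -> e3).
The component perpendicular to the plane (e1) is invariant: v'_1 = v1 = 3.00
cos(98deg) = -0.1392, sin(98deg) = 0.9903
v'_2 = v2*cos(theta) - v3*sin(theta) = 2*(-0.1392) - 5*0.9903 = -5.23
v'_3 = v2*sin(theta) + v3*cos(theta) = 2*0.9903 + 5*(-0.1392) = 1.28
v' = 3.00*e1 - 5.23*e2 + 1.28*e3


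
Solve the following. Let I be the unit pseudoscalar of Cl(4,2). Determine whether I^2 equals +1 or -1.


The pseudoscalar I = e1...e_n (product of all n generators) of Cl(p,q) satisfies I^2 = (-1)^(q + n(n-1)/2).
p = 4, q = 2, n = p + q = 6
n(n-1)/2 = 6 * 5 / 2 = 15
Exponent = q + n(n-1)/2 = 2 + 15 = 17
I^2 = (-1)^17 = -1


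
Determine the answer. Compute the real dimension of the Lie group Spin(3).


Spin(n) double-covers SO(n); both have Lie algebra so(n) of dimension n(n-1)/2.
n = 3
n(n-1) = 3 * 2 = 6
dim Spin(3) = 6/2 = 3


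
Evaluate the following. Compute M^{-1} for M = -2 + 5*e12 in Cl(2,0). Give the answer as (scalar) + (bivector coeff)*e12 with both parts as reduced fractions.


M = -2 + 5*e12, where e12^2 = -1.
Since M commutes with its reverse ~M = a - b*e12, M * ~M = a^2 - b^2*e12^2 = a^2 + b^2.
So M^{-1} = ~M / (a^2 + b^2) = (a - b*e12)/(a^2 + b^2).
a^2 + b^2 = 4 + 25 = 29
Scalar part = -2/29 = -2/29
Bivector coeff = -5/29 = -5/29
M^{-1} = -2/29 - 5/29*e12


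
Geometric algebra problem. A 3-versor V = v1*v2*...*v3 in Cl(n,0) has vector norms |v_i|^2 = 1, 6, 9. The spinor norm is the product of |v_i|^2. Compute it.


Spinor norm N(V) = |v1|^2 * |v2|^2 * ... * |v3|^2
= 1 * 6 * 9
Running product: 1, 6, 54
N(V) = 54


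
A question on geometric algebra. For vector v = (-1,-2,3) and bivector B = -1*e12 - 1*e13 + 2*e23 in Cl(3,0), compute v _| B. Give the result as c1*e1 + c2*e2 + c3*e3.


Left contraction v _| B = <vB>_1 (grade-1 part of the geometric product vB).
Using e1_|e12 = e2, e2_|e12 = -e1, e1_|e13 = e3, e3_|e13 = -e1, e2_|e23 = e3, e3_|e23 = -e2:
e1 coeff: -v2*b12 - v3*b13 = -(-2)*(-1) - (3)*(-1) = 1
e2 coeff: v1*b12 - v3*b23 = (-1)*(-1) - (3)*(2) = -5
e3 coeff: v1*b13 + v2*b23 = (-1)*(-1) + (-2)*(2) = -3
v _| B = 1*e1 - 5*e2 - 3*e3


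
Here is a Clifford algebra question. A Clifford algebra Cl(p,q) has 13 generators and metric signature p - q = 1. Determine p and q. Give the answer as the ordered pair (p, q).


We need p + q = 13 and p - q = 1.
Adding: 2p = 13 + 1 = 14, so p = 7.
Then q = 13 - 7 = 6.
(p, q) = (7, 6)


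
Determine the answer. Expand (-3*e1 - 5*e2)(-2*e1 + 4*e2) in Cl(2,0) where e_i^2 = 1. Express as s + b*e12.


Expand: (-3*e1 - 5*e2)(-2*e1 + 4*e2)
= (-3)*(-2)*e1e1 + (-3)*4*e1e2 + (-5)*(-2)*e2e1 + (-5)*4*e2e2
Using e1^2 = e2^2 = 1, e2e1 = -e1e2:
Scalar part s = (-3)*(-2) + (-5)*4 = 6 + (-20) = -14
Bivector part b = (-3)*4 - (-5)*(-2) = -12 - 10 = -22
uv = -14 - 22*e12


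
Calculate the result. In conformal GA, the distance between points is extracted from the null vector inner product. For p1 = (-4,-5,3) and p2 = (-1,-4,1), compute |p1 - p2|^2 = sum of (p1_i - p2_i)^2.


p1 - p2 = (-3, -1, 2)
|p1 - p2|^2 = (-3)^2 + (-1)^2 + 2^2
= 9 + 1 + 4
= 14


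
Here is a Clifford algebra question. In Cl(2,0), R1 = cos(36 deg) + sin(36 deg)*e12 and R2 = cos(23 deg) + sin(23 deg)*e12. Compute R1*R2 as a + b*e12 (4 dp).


Same-plane rotors commute and their half-angles add:
R1*R2 = cos(a1 + a2) + sin(a1 + a2)*e12.
a1 + a2 = 36 + 23 = 59 deg
cos(59 deg) = 0.5150
sin(59 deg) = 0.8572
R1*R2 = 0.5150 + 0.8572*e12


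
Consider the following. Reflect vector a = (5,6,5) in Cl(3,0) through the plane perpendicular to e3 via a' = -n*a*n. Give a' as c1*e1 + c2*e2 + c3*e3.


Reflection formula: a' = -n*a*n, with n = e3 (unit vector, n^2 = 1).
For reflection through hyperplane perp to e3:
The component along e3 flips sign, others stay.
a = (5, 6, 5)
a' = (5, 6, -5)
a' = 5*e1 + 6*e2 - 5*e3


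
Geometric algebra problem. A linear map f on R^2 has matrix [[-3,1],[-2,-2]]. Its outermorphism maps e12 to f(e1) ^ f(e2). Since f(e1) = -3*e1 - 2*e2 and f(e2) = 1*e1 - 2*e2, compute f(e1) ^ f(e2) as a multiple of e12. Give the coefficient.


The outermorphism of a linear map f sends e1^e2 to f(e1)^f(e2).
f(e1) = -3*e1 - 2*e2
f(e2) = 1*e1 - 2*e2
f(e1) ^ f(e2) = (-3*e1 - 2*e2) ^ (1*e1 - 2*e2)
= (-3)*(-2)*e12 + (-2)*1*e21
= (6 - (-2))*e12
= 8*e12
Coefficient = 8


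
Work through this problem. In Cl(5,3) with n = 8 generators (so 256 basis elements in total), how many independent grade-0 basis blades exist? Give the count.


Number of grade-k basis blades in Cl(p,q) with n = p + q is C(n, k).
n = 5 + 3 = 8
C(8, 0) = 8! / (0! * 8!)
= 40320 / (1 * 40320)
= 1


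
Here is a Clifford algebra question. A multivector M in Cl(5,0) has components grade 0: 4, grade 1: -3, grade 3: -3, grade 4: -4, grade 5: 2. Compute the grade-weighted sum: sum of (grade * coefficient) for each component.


Grade-weighted sum = sum of grade_k * coefficient_k
0*4 = 0
1*(-3) = -3
3*(-3) = -9
4*(-4) = -16
5*2 = 10
Total = 0 + (-3) + (-9) + (-16) + 10 = -18


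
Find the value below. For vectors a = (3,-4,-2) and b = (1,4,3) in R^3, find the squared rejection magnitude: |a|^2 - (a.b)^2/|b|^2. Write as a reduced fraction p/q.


|a|^2 = 3^2 + (-4)^2 + (-2)^2 = 29
|b|^2 = 1^2 + 4^2 + 3^2 = 26
a . b = 3*1 + (-4)*4 + (-2)*3 = -19
(a.b)^2 = (-19)^2 = 361
|rej|^2 = 29 - 361/26
= (754 - 361)/26
= 393/26
In lowest terms: 393/26


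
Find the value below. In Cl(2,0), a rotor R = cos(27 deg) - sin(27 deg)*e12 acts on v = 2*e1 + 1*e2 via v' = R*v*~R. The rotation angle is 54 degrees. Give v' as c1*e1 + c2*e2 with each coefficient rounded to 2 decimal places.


Rotor R = cos(27deg) - sin(27deg)*e12
Rotation angle theta = 2 * 27 = 54 degrees
v' = R*v*~R rotates v by theta.
cos(54deg) = 0.5878, sin(54deg) = 0.8090
v'_1 = 2*cos(54deg) - 1*sin(54deg)
= 2*0.5878 - 1*0.8090
= 0.37
v'_2 = 2*sin(54deg) + 1*cos(54deg)
= 2*0.8090 + 1*0.5878
= 2.21
v' = 0.37*e1 + 2.21*e2


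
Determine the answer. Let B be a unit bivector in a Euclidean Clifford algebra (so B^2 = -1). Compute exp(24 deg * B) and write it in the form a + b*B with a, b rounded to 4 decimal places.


For a unit bivector B with B^2 = -1, the exponential series gives
e^(theta*B) = cos(theta) + sin(theta)*B (the GA analogue of Euler's formula).
theta = 24 degrees = 0.418879 rad
cos(24 deg) = 0.9135
sin(24 deg) = 0.4067
exp(theta*B) = 0.9135 + 0.4067*B


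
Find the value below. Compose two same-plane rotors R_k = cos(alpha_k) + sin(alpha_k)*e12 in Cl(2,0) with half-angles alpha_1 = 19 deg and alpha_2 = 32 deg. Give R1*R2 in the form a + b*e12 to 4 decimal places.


Same-plane rotors commute and their half-angles add:
R1*R2 = cos(a1 + a2) + sin(a1 + a2)*e12.
a1 + a2 = 19 + 32 = 51 deg
cos(51 deg) = 0.6293
sin(51 deg) = 0.7771
R1*R2 = 0.6293 + 0.7771*e12


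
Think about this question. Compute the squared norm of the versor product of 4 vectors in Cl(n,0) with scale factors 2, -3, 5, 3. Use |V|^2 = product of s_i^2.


Each vector v_i has |v_i|^2 = s_i^2
Squared scales: 2^2 = 4, (-3)^2 = 9, 5^2 = 25, 3^2 = 9
|V|^2 = 4 * 9 * 25 * 9
= 8100


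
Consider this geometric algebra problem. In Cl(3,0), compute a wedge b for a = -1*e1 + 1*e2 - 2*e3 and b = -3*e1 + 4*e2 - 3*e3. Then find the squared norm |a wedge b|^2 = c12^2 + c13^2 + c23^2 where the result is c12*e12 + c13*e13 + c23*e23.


a wedge b = (a1*b2 - a2*b1)*e12 + (a1*b3 - a3*b1)*e13 + (a2*b3 - a3*b2)*e23
e12 coeff: (-1)*4 - 1*(-3) = -4 - (-3) = -1
e13 coeff: (-1)*(-3) - (-2)*(-3) = 3 - 6 = -3
e23 coeff: 1*(-3) - (-2)*4 = -3 - (-8) = 5
|a wedge b|^2 = (-1)^2 + (-3)^2 + 5^2
= 1 + 9 + 25
= 35


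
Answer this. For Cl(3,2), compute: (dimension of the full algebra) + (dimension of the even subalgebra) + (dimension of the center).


n = 3 + 2 = 5
Total dim = 2^5 = 32
Even subalgebra dim = 2^4 = 16
n is odd, so center dim = 2
Sum = 32 + 16 + 2 = 50


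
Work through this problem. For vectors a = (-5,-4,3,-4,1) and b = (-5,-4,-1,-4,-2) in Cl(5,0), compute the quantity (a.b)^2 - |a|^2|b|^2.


a . b = (-5)*(-5) + (-4)*(-4) + 3*(-1) + (-4)*(-4) + 1*(-2)
= 25 + 16 + (-3) + 16 + (-2) = 52
|a|^2 = (-5)^2 + (-4)^2 + 3^2 + (-4)^2 + 1^2 = 67
|b|^2 = (-5)^2 + (-4)^2 + (-1)^2 + (-4)^2 + (-2)^2 = 62
(a.b)^2 = 52^2 = 2704
|a|^2 * |b|^2 = 67 * 62 = 4154
Result = 2704 - 4154 = -1450


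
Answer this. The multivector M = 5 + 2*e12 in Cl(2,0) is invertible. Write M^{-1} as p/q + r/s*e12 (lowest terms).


M = 5 + 2*e12, where e12^2 = -1.
Since M commutes with its reverse ~M = a - b*e12, M * ~M = a^2 - b^2*e12^2 = a^2 + b^2.
So M^{-1} = ~M / (a^2 + b^2) = (a - b*e12)/(a^2 + b^2).
a^2 + b^2 = 25 + 4 = 29
Scalar part = 5/29 = 5/29
Bivector coeff = -2/29 = -2/29
M^{-1} = 5/29 - 2/29*e12


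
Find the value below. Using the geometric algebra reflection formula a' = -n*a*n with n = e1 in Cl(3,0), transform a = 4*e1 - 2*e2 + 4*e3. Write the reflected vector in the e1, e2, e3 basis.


Reflection formula: a' = -n*a*n, with n = e1 (unit vector, n^2 = 1).
For reflection through hyperplane perp to e1:
The component along e1 flips sign, others stay.
a = (4, -2, 4)
a' = (-4, -2, 4)
a' = -4*e1 - 2*e2 + 4*e3


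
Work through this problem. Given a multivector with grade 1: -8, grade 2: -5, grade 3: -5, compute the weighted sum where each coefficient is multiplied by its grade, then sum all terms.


Grade-weighted sum = sum of grade_k * coefficient_k
1*(-8) = -8
2*(-5) = -10
3*(-5) = -15
Total = -8 + (-10) + (-15) = -33


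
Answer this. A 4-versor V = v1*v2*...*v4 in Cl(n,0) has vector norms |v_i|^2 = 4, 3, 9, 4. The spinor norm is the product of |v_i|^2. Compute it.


Spinor norm N(V) = |v1|^2 * |v2|^2 * ... * |v4|^2
= 4 * 3 * 9 * 4
Running product: 4, 12, 108, 432
N(V) = 432


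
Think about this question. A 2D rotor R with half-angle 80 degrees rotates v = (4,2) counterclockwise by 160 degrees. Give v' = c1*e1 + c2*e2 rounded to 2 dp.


Rotor R = cos(80deg) - sin(80deg)*e12
Rotation angle theta = 2 * 80 = 160 degrees
v' = R*v*~R rotates v by theta.
cos(160deg) = -0.9397, sin(160deg) = 0.3420
v'_1 = 4*cos(160deg) - 2*sin(160deg)
= 4*(-0.9397) - 2*0.3420
= -4.44
v'_2 = 4*sin(160deg) + 2*cos(160deg)
= 4*0.3420 + 2*(-0.9397)
= -0.51
v' = -4.44*e1 - 0.51*e2


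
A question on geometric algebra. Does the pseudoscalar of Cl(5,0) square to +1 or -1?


The pseudoscalar I = e1...e_n (product of all n generators) of Cl(p,q) satisfies I^2 = (-1)^(q + n(n-1)/2).
p = 5, q = 0, n = p + q = 5
n(n-1)/2 = 5 * 4 / 2 = 10
Exponent = q + n(n-1)/2 = 0 + 10 = 10
I^2 = (-1)^10 = +1


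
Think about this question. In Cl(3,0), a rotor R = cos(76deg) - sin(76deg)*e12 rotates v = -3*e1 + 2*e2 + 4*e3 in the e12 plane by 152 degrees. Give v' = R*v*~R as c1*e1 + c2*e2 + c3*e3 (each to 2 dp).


Rotor R = cos(76deg) - sin(76deg)*e12
Rotation angle theta = 2 * 76 = 152 degrees in the e12 plane (e1 -> e2).
The component perpendicular to the plane (e3) is invariant: v'_3 = v3 = 4.00
cos(152deg) = -0.8829, sin(152deg) = 0.4695
v'_1 = v1*cos(theta) - v2*sin(theta) = -3*(-0.8829) - 2*0.4695 = 1.71
v'_2 = v1*sin(theta) + v2*cos(theta) = -3*0.4695 + 2*(-0.8829) = -3.17
v' = 1.71*e1 - 3.17*e2 + 4.00*e3


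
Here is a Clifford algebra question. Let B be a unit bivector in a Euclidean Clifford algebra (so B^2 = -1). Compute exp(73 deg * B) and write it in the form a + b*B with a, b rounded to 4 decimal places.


For a unit bivector B with B^2 = -1, the exponential series gives
e^(theta*B) = cos(theta) + sin(theta)*B (the GA analogue of Euler's formula).
theta = 73 degrees = 1.27409 rad
cos(73 deg) = 0.2924
sin(73 deg) = 0.9563
exp(theta*B) = 0.2924 + 0.9563*B


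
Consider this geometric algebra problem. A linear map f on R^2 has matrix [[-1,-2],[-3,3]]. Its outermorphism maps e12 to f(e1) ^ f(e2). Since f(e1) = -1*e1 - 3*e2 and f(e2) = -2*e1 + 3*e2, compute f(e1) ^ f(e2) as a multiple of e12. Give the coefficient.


The outermorphism of a linear map f sends e1^e2 to f(e1)^f(e2).
f(e1) = -1*e1 - 3*e2
f(e2) = -2*e1 + 3*e2
f(e1) ^ f(e2) = (-1*e1 - 3*e2) ^ (-2*e1 + 3*e2)
= (-1)*3*e12 + (-3)*(-2)*e21
= (-3 - 6)*e12
= -9*e12
Coefficient = -9


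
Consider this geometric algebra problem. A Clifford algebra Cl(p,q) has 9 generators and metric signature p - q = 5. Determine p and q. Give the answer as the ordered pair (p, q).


We need p + q = 9 and p - q = 5.
Adding: 2p = 9 + 5 = 14, so p = 7.
Then q = 9 - 7 = 2.
(p, q) = (7, 2)


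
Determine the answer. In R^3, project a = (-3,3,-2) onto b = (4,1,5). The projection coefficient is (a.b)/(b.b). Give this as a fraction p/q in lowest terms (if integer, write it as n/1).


Projection coefficient = (a . b) / (b . b)
a . b = (-3)*4 + 3*1 + (-2)*5
= -12 + 3 + (-10) = -19
b . b = 4^2 + 1^2 + 5^2
= 16 + 1 + 25 = 42
Coefficient = -19/42
In lowest terms: -19/42


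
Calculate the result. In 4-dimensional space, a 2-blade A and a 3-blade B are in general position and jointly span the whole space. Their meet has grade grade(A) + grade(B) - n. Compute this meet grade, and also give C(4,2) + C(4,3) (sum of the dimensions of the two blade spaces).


Meet grade = grade(A) + grade(B) - n
= 2 + 3 - 4 = 1
C(4,2) = 6
C(4,3) = 4
dim_A + dim_B = 6 + 4 = 10


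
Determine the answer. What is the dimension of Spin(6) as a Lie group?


Spin(n) double-covers SO(n); both have Lie algebra so(n) of dimension n(n-1)/2.
n = 6
n(n-1) = 6 * 5 = 30
dim Spin(6) = 30/2 = 15


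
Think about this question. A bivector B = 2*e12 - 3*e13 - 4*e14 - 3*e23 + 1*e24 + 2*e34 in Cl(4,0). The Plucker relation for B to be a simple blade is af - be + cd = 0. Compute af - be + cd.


Plucker relation: af - be + cd
a*f = 2*2 = 4
b*e = (-3)*1 = -3
c*d = (-4)*(-3) = 12
af - be + cd = 4 - (-3) + 12
= 19


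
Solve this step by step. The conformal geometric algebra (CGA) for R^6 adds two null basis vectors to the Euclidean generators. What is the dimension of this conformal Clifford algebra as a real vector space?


The conformal model of R^6 uses Cl(7,1): the 6 Euclidean generators plus two extra orthogonal generators e+ (e+^2 = +1) and e- (e-^2 = -1), from which the null vectors e0, einf are built.
Number of generators m = 6 + 2 = 8.
dim Cl(p,q) = 2^m = 2^8 = 256


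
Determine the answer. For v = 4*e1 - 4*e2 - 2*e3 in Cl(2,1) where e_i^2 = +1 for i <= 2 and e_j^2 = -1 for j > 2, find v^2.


v^2 = sum of c_i^2 * e_i^2
Positive signature terms (e_i^2 = +1): 4^2 + (-4)^2 = 32
Negative signature terms (e_j^2 = -1): (-2)^2 = 4
v^2 = 32 - 4 = 28


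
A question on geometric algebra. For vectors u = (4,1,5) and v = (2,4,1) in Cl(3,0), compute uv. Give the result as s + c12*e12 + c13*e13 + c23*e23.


In Cl(3,0): e_i^2 = 1, e_ie_j = -e_je_i for i != j.
Scalar part = u . v = 4*2 + 1*4 + 5*1
= 8 + 4 + 5 = 17
e12 coeff = 4*4 - 1*2 = 16 - 2 = 14
e13 coeff = 4*1 - 5*2 = 4 - 10 = -6
e23 coeff = 1*1 - 5*4 = 1 - 20 = -19
uv = 17 + 14*e12 - 6*e13 - 19*e23


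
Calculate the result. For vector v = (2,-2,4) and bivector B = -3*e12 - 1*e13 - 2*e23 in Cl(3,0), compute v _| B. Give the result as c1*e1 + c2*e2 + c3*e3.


Left contraction v _| B = <vB>_1 (grade-1 part of the geometric product vB).
Using e1_|e12 = e2, e2_|e12 = -e1, e1_|e13 = e3, e3_|e13 = -e1, e2_|e23 = e3, e3_|e23 = -e2:
e1 coeff: -v2*b12 - v3*b13 = -(-2)*(-3) - (4)*(-1) = -2
e2 coeff: v1*b12 - v3*b23 = (2)*(-3) - (4)*(-2) = 2
e3 coeff: v1*b13 + v2*b23 = (2)*(-1) + (-2)*(-2) = 2
v _| B = -2*e1 + 2*e2 + 2*e3


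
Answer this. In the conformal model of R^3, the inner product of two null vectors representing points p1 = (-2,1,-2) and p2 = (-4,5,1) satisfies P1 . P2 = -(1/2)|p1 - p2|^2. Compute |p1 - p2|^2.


p1 - p2 = (2, -4, -3)
|p1 - p2|^2 = 2^2 + (-4)^2 + (-3)^2
= 4 + 16 + 9
= 29


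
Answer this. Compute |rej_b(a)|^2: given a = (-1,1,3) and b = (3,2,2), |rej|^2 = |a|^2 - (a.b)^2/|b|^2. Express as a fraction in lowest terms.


|a|^2 = (-1)^2 + 1^2 + 3^2 = 11
|b|^2 = 3^2 + 2^2 + 2^2 = 17
a . b = (-1)*3 + 1*2 + 3*2 = 5
(a.b)^2 = 5^2 = 25
|rej|^2 = 11 - 25/17
= (187 - 25)/17
= 162/17
In lowest terms: 162/17


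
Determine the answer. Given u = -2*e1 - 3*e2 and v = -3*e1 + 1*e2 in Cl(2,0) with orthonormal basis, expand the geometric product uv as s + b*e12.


Expand: (-2*e1 - 3*e2)(-3*e1 + 1*e2)
= (-2)*(-3)*e1e1 + (-2)*1*e1e2 + (-3)*(-3)*e2e1 + (-3)*1*e2e2
Using e1^2 = e2^2 = 1, e2e1 = -e1e2:
Scalar part s = (-2)*(-3) + (-3)*1 = 6 + (-3) = 3
Bivector part b = (-2)*1 - (-3)*(-3) = -2 - 9 = -11
uv = 3 - 11*e12


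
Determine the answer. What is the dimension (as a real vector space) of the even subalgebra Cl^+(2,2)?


Even subalgebra dimension = 2^(n-1)
n = 2 + 2 = 4
2^(4 - 1) = 2^3 = 8
Verification: sum of C(4,k) for even k = 1 + 6 + 1 = 8
Result = 8


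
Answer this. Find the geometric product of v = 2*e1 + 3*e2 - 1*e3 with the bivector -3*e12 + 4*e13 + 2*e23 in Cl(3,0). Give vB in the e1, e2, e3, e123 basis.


vB has grade-1 (vector) and grade-3 (trivector) parts: vB = (v _| B) + (v ^ B).
Vector part <vB>_1:
  e1: -v2*b12 - v3*b13 = -(3)*(-3) - (-1)*(4) = 13
  e2: v1*b12 - v3*b23 = (2)*(-3) - (-1)*(2) = -4
  e3: v1*b13 + v2*b23 = (2)*(4) + (3)*(2) = 14
Trivector part <vB>_3:
  e123: v1*b23 - v2*b13 + v3*b12 = (2)*(2) - (3)*(4) + (-1)*(-3) = -5
vB = 13*e1 - 4*e2 + 14*e3 - 5*e123


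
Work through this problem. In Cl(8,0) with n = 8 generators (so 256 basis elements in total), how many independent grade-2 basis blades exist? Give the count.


Number of grade-k basis blades in Cl(p,q) with n = p + q is C(n, k).
n = 8 + 0 = 8
C(8, 2) = 8! / (2! * 6!)
= 40320 / (2 * 720)
= 28


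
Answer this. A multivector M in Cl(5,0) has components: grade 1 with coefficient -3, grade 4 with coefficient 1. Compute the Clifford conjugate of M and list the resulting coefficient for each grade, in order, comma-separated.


Clifford conjugate sign for grade k: (-1)^(k(k+1)/2)
Grade 1: (-1)^(1*2/2) = (-1)^1 = -1, coeff -3 -> 3
Grade 4: (-1)^(4*5/2) = (-1)^10 = 1, coeff 1 -> 1
Conjugated coefficients: 3, 1


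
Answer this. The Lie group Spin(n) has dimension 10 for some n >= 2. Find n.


dim Spin(n) = dim so(n) = n(n-1)/2.
Solve n(n-1)/2 = 10, i.e. n^2 - n - 20 = 0.
Discriminant = 1 + 8*10 = 81
n = (1 + sqrt(81))/2 = (1 + 9)/2 = 5


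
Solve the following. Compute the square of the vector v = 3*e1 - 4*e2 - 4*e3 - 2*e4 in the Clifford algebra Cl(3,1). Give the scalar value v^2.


v^2 = sum of c_i^2 * e_i^2
Positive signature terms (e_i^2 = +1): 3^2 + (-4)^2 + (-4)^2 = 41
Negative signature terms (e_j^2 = -1): (-2)^2 = 4
v^2 = 41 - 4 = 37


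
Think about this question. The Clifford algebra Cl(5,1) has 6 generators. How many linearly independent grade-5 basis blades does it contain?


Number of grade-k basis blades in Cl(p,q) with n = p + q is C(n, k).
n = 5 + 1 = 6
C(6, 5) = 6! / (5! * 1!)
= 720 / (120 * 1)
= 6


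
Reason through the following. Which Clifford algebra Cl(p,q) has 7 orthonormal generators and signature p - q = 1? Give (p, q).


We need p + q = 7 and p - q = 1.
Adding: 2p = 7 + 1 = 8, so p = 4.
Then q = 7 - 4 = 3.
(p, q) = (4, 3)


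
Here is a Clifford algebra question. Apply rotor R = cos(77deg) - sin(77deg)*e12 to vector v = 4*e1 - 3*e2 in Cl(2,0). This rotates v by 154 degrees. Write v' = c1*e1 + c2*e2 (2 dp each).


Rotor R = cos(77deg) - sin(77deg)*e12
Rotation angle theta = 2 * 77 = 154 degrees
v' = R*v*~R rotates v by theta.
cos(154deg) = -0.8988, sin(154deg) = 0.4384
v'_1 = 4*cos(154deg) - (-3)*sin(154deg)
= 4*(-0.8988) - (-3)*0.4384
= -2.28
v'_2 = 4*sin(154deg) + (-3)*cos(154deg)
= 4*0.4384 + (-3)*(-0.8988)
= 4.45
v' = -2.28*e1 + 4.45*e2


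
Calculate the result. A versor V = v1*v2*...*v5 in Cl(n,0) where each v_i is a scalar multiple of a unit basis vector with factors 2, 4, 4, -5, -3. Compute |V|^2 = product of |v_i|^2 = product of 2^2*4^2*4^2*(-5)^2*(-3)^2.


Each vector v_i has |v_i|^2 = s_i^2
Squared scales: 2^2 = 4, 4^2 = 16, 4^2 = 16, (-5)^2 = 25, (-3)^2 = 9
|V|^2 = 4 * 16 * 16 * 25 * 9
= 230400


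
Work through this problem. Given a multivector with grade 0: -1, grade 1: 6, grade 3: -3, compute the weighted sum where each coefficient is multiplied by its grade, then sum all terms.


Grade-weighted sum = sum of grade_k * coefficient_k
0*(-1) = 0
1*6 = 6
3*(-3) = -9
Total = 0 + 6 + (-9) = -3


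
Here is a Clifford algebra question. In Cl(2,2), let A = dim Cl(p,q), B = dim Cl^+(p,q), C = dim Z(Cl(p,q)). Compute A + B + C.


n = 2 + 2 = 4
Total dim = 2^4 = 16
Even subalgebra dim = 2^3 = 8
n is even, so center dim = 1
Sum = 16 + 8 + 1 = 25


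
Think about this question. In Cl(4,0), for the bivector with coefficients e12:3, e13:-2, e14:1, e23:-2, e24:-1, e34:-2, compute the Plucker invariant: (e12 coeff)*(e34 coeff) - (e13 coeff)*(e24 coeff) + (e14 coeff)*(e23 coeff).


Plucker relation: af - be + cd
a*f = 3*(-2) = -6
b*e = (-2)*(-1) = 2
c*d = 1*(-2) = -2
af - be + cd = -6 - 2 + (-2)
= -10


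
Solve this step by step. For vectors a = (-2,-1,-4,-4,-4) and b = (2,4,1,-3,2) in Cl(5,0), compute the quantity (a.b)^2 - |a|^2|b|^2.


a . b = (-2)*2 + (-1)*4 + (-4)*1 + (-4)*(-3) + (-4)*2
= -4 + (-4) + (-4) + 12 + (-8) = -8
|a|^2 = (-2)^2 + (-1)^2 + (-4)^2 + (-4)^2 + (-4)^2 = 53
|b|^2 = 2^2 + 4^2 + 1^2 + (-3)^2 + 2^2 = 34
(a.b)^2 = (-8)^2 = 64
|a|^2 * |b|^2 = 53 * 34 = 1802
Result = 64 - 1802 = -1738


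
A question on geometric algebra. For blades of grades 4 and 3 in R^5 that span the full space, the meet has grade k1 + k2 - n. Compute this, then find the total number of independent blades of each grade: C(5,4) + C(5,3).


Meet grade = grade(A) + grade(B) - n
= 4 + 3 - 5 = 2
C(5,4) = 5
C(5,3) = 10
dim_A + dim_B = 5 + 10 = 15


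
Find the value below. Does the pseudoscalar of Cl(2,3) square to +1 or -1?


The pseudoscalar I = e1...e_n (product of all n generators) of Cl(p,q) satisfies I^2 = (-1)^(q + n(n-1)/2).
p = 2, q = 3, n = p + q = 5
n(n-1)/2 = 5 * 4 / 2 = 10
Exponent = q + n(n-1)/2 = 3 + 10 = 13
I^2 = (-1)^13 = -1


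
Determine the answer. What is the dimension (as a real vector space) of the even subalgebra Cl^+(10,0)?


Even subalgebra dimension = 2^(n-1)
n = 10 + 0 = 10
2^(10 - 1) = 2^9 = 512
Verification: sum of C(10,k) for even k = 1 + 45 + 210 + 210 + 45 + 1 = 512
Result = 512


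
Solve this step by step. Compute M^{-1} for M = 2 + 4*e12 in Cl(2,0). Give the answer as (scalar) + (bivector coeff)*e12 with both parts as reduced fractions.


M = 2 + 4*e12, where e12^2 = -1.
Since M commutes with its reverse ~M = a - b*e12, M * ~M = a^2 - b^2*e12^2 = a^2 + b^2.
So M^{-1} = ~M / (a^2 + b^2) = (a - b*e12)/(a^2 + b^2).
a^2 + b^2 = 4 + 16 = 20
Scalar part = 2/20 = 1/10
Bivector coeff = -4/20 = -1/5
M^{-1} = 1/10 - 1/5*e12


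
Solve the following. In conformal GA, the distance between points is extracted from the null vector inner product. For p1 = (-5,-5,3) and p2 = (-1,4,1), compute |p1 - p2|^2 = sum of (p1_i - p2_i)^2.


p1 - p2 = (-4, -9, 2)
|p1 - p2|^2 = (-4)^2 + (-9)^2 + 2^2
= 16 + 81 + 4
= 101


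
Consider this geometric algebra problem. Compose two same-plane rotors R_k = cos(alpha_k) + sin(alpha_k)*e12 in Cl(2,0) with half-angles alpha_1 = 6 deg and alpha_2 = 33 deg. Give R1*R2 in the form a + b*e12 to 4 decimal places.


Same-plane rotors commute and their half-angles add:
R1*R2 = cos(a1 + a2) + sin(a1 + a2)*e12.
a1 + a2 = 6 + 33 = 39 deg
cos(39 deg) = 0.7771
sin(39 deg) = 0.6293
R1*R2 = 0.7771 + 0.6293*e12


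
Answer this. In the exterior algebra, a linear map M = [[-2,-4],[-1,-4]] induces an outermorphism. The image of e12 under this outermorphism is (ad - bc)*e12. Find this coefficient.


The outermorphism of a linear map f sends e1^e2 to f(e1)^f(e2).
f(e1) = -2*e1 - 1*e2
f(e2) = -4*e1 - 4*e2
f(e1) ^ f(e2) = (-2*e1 - 1*e2) ^ (-4*e1 - 4*e2)
= (-2)*(-4)*e12 + (-1)*(-4)*e21
= (8 - 4)*e12
= 4*e12
Coefficient = 4


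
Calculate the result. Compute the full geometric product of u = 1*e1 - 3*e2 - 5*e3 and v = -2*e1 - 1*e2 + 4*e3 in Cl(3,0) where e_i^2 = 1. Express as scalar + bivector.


In Cl(3,0): e_i^2 = 1, e_ie_j = -e_je_i for i != j.
Scalar part = u . v = 1*(-2) + (-3)*(-1) + (-5)*4
= -2 + 3 + (-20) = -19
e12 coeff = 1*(-1) - (-3)*(-2) = -1 - 6 = -7
e13 coeff = 1*4 - (-5)*(-2) = 4 - 10 = -6
e23 coeff = (-3)*4 - (-5)*(-1) = -12 - 5 = -17
uv = -19 - 7*e12 - 6*e13 - 17*e23


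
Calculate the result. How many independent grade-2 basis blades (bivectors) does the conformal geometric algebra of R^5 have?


The conformal model of R^5 uses Cl(6,1) with m = 5 + 2 = 7 generators.
Number of grade-2 blades = C(m, 2) = C(7, 2)
= 7*6/2 = 21


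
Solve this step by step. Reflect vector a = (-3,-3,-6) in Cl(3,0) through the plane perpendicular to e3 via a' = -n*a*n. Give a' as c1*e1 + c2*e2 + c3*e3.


Reflection formula: a' = -n*a*n, with n = e3 (unit vector, n^2 = 1).
For reflection through hyperplane perp to e3:
The component along e3 flips sign, others stay.
a = (-3, -3, -6)
a' = (-3, -3, 6)
a' = -3*e1 - 3*e2 + 6*e3


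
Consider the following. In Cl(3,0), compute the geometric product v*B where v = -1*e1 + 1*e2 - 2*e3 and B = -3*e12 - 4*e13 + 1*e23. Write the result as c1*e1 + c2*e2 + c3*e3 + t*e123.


vB has grade-1 (vector) and grade-3 (trivector) parts: vB = (v _| B) + (v ^ B).
Vector part <vB>_1:
  e1: -v2*b12 - v3*b13 = -(1)*(-3) - (-2)*(-4) = -5
  e2: v1*b12 - v3*b23 = (-1)*(-3) - (-2)*(1) = 5
  e3: v1*b13 + v2*b23 = (-1)*(-4) + (1)*(1) = 5
Trivector part <vB>_3:
  e123: v1*b23 - v2*b13 + v3*b12 = (-1)*(1) - (1)*(-4) + (-2)*(-3) = 9
vB = -5*e1 + 5*e2 + 5*e3 + 9*e123


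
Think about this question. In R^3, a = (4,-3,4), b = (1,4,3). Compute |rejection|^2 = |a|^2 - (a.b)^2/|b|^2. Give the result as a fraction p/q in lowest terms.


|a|^2 = 4^2 + (-3)^2 + 4^2 = 41
|b|^2 = 1^2 + 4^2 + 3^2 = 26
a . b = 4*1 + (-3)*4 + 4*3 = 4
(a.b)^2 = 4^2 = 16
|rej|^2 = 41 - 16/26
= (1066 - 16)/26
= 1050/26
In lowest terms: 525/13


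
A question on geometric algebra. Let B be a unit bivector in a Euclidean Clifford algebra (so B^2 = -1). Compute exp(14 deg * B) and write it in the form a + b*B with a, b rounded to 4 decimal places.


For a unit bivector B with B^2 = -1, the exponential series gives
e^(theta*B) = cos(theta) + sin(theta)*B (the GA analogue of Euler's formula).
theta = 14 degrees = 0.244346 rad
cos(14 deg) = 0.9703
sin(14 deg) = 0.2419
exp(theta*B) = 0.9703 + 0.2419*B


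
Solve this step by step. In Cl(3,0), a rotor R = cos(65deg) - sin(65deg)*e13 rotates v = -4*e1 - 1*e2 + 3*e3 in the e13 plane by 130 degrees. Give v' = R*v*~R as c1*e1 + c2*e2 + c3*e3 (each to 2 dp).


Rotor R = cos(65deg) - sin(65deg)*e13
Rotation angle theta = 2 * 65 = 130 degrees in the e13 plane (e1 -> e3).
The component perpendicular to the plane (e2) is invariant: v'_2 = v2 = -1.00
cos(130deg) = -0.6428, sin(130deg) = 0.7660
v'_1 = v1*cos(theta) - v3*sin(theta) = -4*(-0.6428) - 3*0.7660 = 0.27
v'_3 = v1*sin(theta) + v3*cos(theta) = -4*0.7660 + 3*(-0.6428) = -4.99
v' = 0.27*e1 - 1.00*e2 - 4.99*e3


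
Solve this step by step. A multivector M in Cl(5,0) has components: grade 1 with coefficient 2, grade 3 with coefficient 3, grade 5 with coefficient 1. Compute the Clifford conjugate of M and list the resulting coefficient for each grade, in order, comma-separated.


Clifford conjugate sign for grade k: (-1)^(k(k+1)/2)
Grade 1: (-1)^(1*2/2) = (-1)^1 = -1, coeff 2 -> -2
Grade 3: (-1)^(3*4/2) = (-1)^6 = 1, coeff 3 -> 3
Grade 5: (-1)^(5*6/2) = (-1)^15 = -1, coeff 1 -> -1
Conjugated coefficients: -2, 3, -1


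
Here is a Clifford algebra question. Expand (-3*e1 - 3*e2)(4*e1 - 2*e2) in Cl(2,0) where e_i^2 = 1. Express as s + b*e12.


Expand: (-3*e1 - 3*e2)(4*e1 - 2*e2)
= (-3)*4*e1e1 + (-3)*(-2)*e1e2 + (-3)*4*e2e1 + (-3)*(-2)*e2e2
Using e1^2 = e2^2 = 1, e2e1 = -e1e2:
Scalar part s = (-3)*4 + (-3)*(-2) = -12 + 6 = -6
Bivector part b = (-3)*(-2) - (-3)*4 = 6 - (-12) = 18
uv = -6 + 18*e12


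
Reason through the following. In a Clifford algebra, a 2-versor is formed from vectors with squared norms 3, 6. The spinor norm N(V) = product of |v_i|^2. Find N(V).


Spinor norm N(V) = |v1|^2 * |v2|^2 * ... * |v2|^2
= 3 * 6
Running product: 3, 18
N(V) = 18


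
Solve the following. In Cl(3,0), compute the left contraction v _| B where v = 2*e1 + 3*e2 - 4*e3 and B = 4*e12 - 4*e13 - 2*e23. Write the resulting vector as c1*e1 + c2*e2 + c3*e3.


Left contraction v _| B = <vB>_1 (grade-1 part of the geometric product vB).
Using e1_|e12 = e2, e2_|e12 = -e1, e1_|e13 = e3, e3_|e13 = -e1, e2_|e23 = e3, e3_|e23 = -e2:
e1 coeff: -v2*b12 - v3*b13 = -(3)*(4) - (-4)*(-4) = -28
e2 coeff: v1*b12 - v3*b23 = (2)*(4) - (-4)*(-2) = 0
e3 coeff: v1*b13 + v2*b23 = (2)*(-4) + (3)*(-2) = -14
v _| B = -28*e1 + 0*e2 - 14*e3


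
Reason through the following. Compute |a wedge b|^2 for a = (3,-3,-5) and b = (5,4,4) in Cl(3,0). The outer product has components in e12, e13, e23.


a wedge b = (a1*b2 - a2*b1)*e12 + (a1*b3 - a3*b1)*e13 + (a2*b3 - a3*b2)*e23
e12 coeff: 3*4 - (-3)*5 = 12 - (-15) = 27
e13 coeff: 3*4 - (-5)*5 = 12 - (-25) = 37
e23 coeff: (-3)*4 - (-5)*4 = -12 - (-20) = 8
|a wedge b|^2 = 27^2 + 37^2 + 8^2
= 729 + 1369 + 64
= 2162


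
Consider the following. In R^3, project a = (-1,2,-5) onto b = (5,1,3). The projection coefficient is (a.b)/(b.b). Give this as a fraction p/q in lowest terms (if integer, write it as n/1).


Projection coefficient = (a . b) / (b . b)
a . b = (-1)*5 + 2*1 + (-5)*3
= -5 + 2 + (-15) = -18
b . b = 5^2 + 1^2 + 3^2
= 25 + 1 + 9 = 35
Coefficient = -18/35
In lowest terms: -18/35
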